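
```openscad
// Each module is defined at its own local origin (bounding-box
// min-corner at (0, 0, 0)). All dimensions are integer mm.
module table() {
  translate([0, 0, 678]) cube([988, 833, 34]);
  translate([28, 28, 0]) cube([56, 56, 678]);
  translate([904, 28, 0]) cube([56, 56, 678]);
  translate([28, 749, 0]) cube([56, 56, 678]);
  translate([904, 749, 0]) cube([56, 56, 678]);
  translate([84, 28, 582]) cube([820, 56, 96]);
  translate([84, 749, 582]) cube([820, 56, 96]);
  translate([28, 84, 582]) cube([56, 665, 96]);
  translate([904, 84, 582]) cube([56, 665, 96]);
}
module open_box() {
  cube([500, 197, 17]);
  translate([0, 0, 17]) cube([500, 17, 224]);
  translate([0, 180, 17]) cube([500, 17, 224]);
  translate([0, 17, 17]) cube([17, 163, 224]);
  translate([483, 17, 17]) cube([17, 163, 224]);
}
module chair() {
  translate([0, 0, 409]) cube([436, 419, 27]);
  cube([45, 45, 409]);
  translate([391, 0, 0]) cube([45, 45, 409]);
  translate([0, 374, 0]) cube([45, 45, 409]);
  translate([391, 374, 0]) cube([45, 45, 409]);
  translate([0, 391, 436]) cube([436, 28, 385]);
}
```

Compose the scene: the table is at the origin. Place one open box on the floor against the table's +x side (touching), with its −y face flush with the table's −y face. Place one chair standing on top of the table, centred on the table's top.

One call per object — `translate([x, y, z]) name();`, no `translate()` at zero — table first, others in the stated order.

table();
translate([988, 0, 0]) open_box();
translate([276, 207, 712]) chair();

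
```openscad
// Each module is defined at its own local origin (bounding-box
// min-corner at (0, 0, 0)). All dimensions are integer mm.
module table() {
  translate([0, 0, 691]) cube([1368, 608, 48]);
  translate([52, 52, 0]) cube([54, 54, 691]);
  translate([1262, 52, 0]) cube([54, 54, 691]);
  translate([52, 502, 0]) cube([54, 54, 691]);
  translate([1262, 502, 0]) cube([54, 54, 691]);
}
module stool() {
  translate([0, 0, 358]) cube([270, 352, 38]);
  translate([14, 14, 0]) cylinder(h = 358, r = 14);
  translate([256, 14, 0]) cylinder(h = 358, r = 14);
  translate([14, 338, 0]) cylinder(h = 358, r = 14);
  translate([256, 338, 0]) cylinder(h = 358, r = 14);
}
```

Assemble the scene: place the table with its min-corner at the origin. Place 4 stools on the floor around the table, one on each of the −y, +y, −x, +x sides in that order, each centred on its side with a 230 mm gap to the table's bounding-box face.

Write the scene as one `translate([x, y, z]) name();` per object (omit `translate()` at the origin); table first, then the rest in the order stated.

table();
translate([549, -582, 0]) stool();
translate([549, 838, 0]) stool();
translate([-500, 128, 0]) stool();
translate([1598, 128, 0]) stool();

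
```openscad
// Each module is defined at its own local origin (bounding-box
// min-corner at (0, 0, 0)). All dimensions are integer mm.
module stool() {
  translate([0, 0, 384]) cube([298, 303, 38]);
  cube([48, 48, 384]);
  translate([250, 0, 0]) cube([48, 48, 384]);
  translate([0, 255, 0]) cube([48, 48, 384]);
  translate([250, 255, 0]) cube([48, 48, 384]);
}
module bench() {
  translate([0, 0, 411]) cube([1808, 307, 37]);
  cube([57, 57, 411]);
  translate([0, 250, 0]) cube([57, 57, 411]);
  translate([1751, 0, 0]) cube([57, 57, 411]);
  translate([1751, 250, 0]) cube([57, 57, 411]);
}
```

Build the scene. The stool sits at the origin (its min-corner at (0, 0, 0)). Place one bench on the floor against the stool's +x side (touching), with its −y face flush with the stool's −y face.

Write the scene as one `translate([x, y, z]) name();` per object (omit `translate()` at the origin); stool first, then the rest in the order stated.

stool();
translate([298, 0, 0]) bench();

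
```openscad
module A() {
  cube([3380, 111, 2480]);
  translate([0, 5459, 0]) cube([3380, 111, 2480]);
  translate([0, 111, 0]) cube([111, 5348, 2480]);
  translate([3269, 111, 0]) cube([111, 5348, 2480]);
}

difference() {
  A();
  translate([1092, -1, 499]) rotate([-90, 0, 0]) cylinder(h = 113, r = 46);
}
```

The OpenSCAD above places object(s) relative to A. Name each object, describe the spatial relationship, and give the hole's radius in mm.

The subtracted cylinder has r = 46 mm.

A is a house frame. The house frame has a circular hole through its front wall. The hole's radius is 46 mm.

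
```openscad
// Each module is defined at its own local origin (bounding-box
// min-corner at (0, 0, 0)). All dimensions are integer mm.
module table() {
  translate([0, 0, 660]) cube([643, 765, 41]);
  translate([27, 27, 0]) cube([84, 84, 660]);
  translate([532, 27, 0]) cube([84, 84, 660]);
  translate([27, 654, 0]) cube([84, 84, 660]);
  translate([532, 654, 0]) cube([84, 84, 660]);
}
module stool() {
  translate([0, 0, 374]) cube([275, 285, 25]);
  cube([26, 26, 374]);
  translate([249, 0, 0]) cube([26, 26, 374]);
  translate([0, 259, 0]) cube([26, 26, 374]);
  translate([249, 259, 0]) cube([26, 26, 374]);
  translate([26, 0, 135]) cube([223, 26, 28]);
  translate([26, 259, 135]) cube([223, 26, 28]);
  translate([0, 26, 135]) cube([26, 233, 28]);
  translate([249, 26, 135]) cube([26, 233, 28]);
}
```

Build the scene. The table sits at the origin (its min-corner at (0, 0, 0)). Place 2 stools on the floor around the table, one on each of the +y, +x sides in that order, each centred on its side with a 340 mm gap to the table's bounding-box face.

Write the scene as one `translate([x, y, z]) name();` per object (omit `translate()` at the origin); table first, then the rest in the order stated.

table();
translate([184, 1105, 0]) stool();
translate([983, 240, 0]) stool();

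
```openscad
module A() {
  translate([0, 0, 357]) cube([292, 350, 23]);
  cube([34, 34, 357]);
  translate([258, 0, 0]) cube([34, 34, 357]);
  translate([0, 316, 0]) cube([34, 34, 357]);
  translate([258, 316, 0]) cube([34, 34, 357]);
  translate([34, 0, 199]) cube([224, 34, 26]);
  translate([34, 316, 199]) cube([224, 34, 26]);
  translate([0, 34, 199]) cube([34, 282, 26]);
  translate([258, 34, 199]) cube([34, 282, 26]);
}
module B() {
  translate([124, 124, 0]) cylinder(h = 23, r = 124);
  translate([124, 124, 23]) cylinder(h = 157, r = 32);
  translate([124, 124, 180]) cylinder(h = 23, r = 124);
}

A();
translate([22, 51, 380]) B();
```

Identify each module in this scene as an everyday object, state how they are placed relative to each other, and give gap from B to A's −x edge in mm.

The spool's min-x is at 22; the stool's min-x is 0; gap = 22 mm.

A is a stool. B is a spool. The spool is on top of the stool, centred. The gap from the spool to the stool's −x edge is 22 mm.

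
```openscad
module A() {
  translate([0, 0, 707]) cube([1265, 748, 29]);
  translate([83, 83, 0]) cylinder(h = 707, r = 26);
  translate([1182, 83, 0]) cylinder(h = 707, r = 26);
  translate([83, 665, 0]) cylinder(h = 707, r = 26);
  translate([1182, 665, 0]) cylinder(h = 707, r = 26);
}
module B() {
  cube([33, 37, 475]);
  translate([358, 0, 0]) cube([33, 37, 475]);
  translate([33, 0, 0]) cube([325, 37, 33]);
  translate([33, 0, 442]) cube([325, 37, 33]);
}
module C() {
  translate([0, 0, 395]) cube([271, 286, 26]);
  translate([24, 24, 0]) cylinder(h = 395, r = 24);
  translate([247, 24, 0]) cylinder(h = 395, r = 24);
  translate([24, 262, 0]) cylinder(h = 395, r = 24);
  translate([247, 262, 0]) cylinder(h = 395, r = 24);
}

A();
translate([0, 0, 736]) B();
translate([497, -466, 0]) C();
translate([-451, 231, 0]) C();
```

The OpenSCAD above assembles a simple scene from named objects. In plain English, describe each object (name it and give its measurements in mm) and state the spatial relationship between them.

A is a table: top 1265 mm (x) × 748 mm (y), 29 mm thick, upper face at z = 736 mm, on four round legs of 52 mm diameter, each leg's bounding box inset 57 mm from the nearest pair of top edges, running from z = 0 to the bottom of the top.

B is a picture frame with a 325×409 mm rectangular opening (x by z) and a uniform 33 mm border on every side. Frame depth is 37 mm along y. It is built from two vertical stiles running the full outside height and two horizontal rails spanning the gap between the stiles.

C is a four-legged stool. The seat is 271×286 mm, 26 mm thick, top at z = 421 mm. It stands on four round legs, each 48 mm in diameter, from z = 0 to the seat underside, each leg's axis is inset half a diameter from the nearest pair of seat edges (so the leg's bounding box is flush with the corner).

The picture frame is on top of the table. Two stools sit around the table at the −y, −x sides.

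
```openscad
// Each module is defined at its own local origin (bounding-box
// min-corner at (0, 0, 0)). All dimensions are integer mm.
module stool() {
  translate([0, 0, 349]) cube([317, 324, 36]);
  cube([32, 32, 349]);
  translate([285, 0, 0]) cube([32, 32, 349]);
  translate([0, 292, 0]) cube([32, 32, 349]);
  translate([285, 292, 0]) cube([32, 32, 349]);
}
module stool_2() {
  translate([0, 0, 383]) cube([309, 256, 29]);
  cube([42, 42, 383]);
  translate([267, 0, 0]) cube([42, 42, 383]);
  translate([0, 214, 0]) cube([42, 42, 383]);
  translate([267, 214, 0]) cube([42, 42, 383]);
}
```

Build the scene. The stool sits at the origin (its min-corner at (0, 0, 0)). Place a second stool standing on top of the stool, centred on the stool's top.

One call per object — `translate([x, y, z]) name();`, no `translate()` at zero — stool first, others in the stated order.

stool();
translate([4, 34, 385]) stool_2();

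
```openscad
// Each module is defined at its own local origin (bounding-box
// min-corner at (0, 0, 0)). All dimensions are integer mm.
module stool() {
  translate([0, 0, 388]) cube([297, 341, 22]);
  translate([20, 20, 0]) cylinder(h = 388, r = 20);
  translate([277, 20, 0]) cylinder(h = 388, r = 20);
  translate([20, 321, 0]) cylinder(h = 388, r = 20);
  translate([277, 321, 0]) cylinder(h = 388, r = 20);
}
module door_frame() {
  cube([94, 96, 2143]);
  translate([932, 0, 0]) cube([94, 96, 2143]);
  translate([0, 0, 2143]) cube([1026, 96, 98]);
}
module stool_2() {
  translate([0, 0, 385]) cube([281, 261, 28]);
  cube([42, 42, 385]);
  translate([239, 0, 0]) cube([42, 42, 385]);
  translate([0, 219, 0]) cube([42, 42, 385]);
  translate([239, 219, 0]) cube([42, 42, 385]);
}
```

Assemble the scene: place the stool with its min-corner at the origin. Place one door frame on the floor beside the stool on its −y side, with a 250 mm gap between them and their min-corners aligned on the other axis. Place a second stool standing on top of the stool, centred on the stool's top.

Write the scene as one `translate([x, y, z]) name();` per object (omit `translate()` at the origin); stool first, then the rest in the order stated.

stool();
translate([0, -346, 0]) door_frame();
translate([8, 40, 410]) stool_2();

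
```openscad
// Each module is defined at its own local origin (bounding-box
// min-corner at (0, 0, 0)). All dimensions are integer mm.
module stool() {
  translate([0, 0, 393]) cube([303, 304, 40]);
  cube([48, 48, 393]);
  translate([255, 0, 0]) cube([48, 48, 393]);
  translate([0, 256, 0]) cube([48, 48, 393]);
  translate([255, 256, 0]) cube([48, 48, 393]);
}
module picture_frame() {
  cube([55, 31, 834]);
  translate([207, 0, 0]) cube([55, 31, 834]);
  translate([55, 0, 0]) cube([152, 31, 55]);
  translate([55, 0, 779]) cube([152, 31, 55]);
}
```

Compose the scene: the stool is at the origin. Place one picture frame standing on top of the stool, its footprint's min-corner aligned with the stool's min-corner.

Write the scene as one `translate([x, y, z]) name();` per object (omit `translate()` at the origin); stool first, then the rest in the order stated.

stool();
translate([0, 0, 433]) picture_frame();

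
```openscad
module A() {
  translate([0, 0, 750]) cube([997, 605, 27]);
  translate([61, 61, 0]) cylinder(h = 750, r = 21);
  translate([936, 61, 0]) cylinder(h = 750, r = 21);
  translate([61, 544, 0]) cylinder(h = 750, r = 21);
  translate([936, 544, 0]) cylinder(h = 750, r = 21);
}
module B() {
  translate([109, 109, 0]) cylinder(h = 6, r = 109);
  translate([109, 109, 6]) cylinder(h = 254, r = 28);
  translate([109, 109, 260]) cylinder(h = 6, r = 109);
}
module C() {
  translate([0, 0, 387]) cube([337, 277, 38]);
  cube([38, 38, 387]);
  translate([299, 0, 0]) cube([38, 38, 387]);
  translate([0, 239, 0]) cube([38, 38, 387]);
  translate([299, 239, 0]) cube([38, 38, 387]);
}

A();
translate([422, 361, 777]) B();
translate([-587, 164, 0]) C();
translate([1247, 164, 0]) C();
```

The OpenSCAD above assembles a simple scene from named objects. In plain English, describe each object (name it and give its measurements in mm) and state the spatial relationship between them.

A is a table with a 997×605 mm rectangular top, 27 mm thick, top surface at z = 777 mm, supported by four round legs of 42 mm diameter, each leg's bounding box inset 40 mm from the nearest pair of top edges, running from the floor.

B is a spool: two coaxial disc flanges of radius 109 mm and thickness 6 mm, joined by a core cylinder of radius 28 mm and height 254 mm. The lower flange rests on z = 0 and the three cylinders share a vertical axis.

C is a four-legged stool. The seat is a 337×277×38 mm slab whose top surface is at z = 425 mm; four square legs, each 38×38 mm in cross-section, run from the floor (z = 0) to the underside of the seat, each flush with a corner of the seat.

The spool is on top of the table. Two stools sit around the table at the −x, +x sides.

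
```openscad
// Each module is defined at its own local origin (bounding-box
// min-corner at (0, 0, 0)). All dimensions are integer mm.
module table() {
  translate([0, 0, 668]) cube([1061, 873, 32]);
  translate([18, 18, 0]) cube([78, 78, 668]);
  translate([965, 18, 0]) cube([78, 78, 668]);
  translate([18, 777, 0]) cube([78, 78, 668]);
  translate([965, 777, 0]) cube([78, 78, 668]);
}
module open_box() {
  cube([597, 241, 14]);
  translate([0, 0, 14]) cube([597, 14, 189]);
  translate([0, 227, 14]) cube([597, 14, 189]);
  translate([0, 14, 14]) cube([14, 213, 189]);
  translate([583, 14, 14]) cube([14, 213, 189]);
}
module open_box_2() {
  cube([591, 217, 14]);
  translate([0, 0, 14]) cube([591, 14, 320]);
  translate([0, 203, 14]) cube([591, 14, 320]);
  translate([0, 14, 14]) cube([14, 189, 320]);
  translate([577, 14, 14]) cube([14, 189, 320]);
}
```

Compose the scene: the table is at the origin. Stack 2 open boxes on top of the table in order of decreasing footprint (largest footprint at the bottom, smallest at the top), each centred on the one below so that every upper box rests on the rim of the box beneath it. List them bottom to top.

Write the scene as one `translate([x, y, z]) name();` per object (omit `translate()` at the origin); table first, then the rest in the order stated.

table();
translate([232, 316, 700]) open_box();
translate([235, 328, 903]) open_box_2();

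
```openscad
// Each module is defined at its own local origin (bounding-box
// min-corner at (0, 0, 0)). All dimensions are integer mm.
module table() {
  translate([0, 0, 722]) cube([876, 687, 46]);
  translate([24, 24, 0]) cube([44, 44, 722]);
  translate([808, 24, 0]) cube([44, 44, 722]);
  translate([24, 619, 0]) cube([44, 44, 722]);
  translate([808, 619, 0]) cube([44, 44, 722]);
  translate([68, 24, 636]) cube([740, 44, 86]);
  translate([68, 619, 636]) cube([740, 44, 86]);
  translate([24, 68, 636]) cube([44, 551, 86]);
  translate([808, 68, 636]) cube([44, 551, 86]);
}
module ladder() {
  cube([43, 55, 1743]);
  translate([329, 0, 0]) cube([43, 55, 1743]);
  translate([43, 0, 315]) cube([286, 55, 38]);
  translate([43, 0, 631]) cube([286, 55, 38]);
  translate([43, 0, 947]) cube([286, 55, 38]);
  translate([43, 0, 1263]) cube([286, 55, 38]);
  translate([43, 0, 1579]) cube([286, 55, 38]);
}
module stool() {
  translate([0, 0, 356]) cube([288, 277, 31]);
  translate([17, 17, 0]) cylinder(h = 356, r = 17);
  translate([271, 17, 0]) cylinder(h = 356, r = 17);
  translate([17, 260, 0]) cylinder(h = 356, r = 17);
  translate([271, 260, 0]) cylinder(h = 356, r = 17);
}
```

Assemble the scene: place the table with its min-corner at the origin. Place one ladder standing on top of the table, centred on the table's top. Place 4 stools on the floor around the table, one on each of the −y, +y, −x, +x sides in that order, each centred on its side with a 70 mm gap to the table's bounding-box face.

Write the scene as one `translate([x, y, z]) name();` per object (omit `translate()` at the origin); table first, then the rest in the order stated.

table();
translate([252, 316, 768]) ladder();
translate([294, -347, 0]) stool();
translate([294, 757, 0]) stool();
translate([-358, 205, 0]) stool();
translate([946, 205, 0]) stool();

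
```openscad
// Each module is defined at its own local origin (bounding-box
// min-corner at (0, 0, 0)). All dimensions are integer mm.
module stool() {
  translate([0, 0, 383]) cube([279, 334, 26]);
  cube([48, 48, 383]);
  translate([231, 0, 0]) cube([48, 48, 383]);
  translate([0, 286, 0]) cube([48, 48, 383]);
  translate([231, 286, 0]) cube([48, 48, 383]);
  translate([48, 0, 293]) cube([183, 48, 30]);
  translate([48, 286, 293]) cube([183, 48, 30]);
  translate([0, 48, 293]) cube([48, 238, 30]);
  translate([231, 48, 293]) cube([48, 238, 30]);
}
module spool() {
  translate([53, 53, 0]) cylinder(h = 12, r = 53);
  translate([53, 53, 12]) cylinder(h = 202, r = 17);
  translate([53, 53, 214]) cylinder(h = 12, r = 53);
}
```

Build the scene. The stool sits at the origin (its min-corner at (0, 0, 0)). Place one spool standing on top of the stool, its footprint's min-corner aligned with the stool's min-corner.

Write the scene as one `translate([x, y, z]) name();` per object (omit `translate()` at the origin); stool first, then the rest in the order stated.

stool();
translate([0, 0, 409]) spool();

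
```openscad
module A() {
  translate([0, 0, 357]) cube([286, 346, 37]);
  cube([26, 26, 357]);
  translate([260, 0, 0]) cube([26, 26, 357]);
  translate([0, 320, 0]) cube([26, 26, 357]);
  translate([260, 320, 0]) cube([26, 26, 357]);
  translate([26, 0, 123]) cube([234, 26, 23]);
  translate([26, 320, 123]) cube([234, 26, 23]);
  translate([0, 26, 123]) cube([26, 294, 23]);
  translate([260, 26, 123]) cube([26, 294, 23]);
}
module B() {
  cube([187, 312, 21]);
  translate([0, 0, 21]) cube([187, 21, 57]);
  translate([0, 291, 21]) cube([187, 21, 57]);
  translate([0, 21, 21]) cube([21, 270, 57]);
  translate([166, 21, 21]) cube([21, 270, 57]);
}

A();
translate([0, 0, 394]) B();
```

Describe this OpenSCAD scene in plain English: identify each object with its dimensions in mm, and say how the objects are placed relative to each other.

A is a four-legged stool. The seat is 286×346 mm, 37 mm thick, top at z = 394 mm. It stands on four square legs, each 26×26 mm in cross-section, from z = 0 to the seat underside, each flush with a corner of the seat. Four stretchers, 26 mm wide and 23 mm tall, connect adjacent legs with their undersides at z = 123 mm, each running between the inner faces of the legs it joins and aligned with the legs' outer faces on the other axis.

B is an open storage box with external size 187×312×78 mm and wall thickness 21 mm (the base is also 21 mm thick). The base covers the whole footprint; the four walls stand on the base, with the y-facing walls full-width and the x-facing walls fitting between their inner faces.

The open box is on top of the stool.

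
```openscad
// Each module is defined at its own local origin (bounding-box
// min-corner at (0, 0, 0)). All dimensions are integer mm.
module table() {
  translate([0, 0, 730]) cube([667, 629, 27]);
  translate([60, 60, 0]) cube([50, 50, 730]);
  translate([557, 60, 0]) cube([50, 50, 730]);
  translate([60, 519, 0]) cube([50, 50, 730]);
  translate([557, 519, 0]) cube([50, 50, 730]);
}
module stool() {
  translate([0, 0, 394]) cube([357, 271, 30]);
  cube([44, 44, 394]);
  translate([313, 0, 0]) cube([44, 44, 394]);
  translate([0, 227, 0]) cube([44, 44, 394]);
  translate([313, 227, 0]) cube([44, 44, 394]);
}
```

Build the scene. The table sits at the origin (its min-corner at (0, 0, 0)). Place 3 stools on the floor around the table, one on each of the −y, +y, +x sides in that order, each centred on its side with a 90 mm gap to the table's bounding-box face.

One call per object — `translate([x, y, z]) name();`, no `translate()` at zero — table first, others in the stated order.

table();
translate([155, -361, 0]) stool();
translate([155, 719, 0]) stool();
translate([757, 179, 0]) stool();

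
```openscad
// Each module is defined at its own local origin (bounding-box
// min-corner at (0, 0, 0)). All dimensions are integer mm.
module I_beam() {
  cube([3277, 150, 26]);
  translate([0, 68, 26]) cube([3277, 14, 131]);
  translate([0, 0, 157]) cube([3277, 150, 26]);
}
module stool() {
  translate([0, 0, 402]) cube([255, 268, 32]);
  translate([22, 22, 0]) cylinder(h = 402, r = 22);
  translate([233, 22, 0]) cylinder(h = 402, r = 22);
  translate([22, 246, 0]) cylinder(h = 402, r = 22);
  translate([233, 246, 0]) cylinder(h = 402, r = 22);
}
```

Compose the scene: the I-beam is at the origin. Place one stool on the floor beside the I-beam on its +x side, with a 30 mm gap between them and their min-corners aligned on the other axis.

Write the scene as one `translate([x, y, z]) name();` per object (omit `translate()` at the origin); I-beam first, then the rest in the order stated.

I_beam();
translate([3307, 0, 0]) stool();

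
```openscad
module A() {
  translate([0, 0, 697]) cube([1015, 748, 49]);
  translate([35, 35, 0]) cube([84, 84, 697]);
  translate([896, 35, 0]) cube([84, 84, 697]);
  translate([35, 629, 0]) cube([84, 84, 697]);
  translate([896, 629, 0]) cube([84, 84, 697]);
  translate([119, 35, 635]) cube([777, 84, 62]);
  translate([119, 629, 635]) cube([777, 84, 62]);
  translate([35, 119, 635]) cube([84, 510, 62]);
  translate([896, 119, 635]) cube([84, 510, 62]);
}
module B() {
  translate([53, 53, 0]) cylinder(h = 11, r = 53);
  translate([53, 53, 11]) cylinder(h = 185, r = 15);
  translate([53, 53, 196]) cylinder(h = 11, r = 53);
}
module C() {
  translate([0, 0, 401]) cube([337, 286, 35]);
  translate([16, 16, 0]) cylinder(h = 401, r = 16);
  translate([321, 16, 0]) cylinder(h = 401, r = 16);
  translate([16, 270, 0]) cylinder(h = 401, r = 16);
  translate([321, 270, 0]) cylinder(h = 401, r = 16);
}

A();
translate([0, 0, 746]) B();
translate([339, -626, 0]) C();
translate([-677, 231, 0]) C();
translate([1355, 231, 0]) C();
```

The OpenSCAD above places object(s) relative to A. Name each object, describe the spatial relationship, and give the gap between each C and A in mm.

A is a table. B is a spool. C is a stool. The spool is on top of the table. Three stools sit around the table at the −y, −x, +x sides. The gap between each stool and the table is 340 mm.

Each stool's nearest face is 340 mm from the table's bounding box.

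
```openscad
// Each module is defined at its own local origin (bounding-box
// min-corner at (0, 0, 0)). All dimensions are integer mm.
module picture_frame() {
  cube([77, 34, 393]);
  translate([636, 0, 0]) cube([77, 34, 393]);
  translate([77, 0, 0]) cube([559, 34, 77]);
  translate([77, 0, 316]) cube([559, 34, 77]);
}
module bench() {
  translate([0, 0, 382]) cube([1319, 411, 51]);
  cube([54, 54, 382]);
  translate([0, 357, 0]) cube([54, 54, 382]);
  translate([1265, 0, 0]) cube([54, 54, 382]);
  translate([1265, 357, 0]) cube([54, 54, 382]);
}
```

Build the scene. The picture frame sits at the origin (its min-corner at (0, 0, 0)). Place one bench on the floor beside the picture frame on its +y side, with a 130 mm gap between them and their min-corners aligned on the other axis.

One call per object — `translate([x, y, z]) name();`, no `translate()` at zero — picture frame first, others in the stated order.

picture_frame();
translate([0, 164, 0]) bench();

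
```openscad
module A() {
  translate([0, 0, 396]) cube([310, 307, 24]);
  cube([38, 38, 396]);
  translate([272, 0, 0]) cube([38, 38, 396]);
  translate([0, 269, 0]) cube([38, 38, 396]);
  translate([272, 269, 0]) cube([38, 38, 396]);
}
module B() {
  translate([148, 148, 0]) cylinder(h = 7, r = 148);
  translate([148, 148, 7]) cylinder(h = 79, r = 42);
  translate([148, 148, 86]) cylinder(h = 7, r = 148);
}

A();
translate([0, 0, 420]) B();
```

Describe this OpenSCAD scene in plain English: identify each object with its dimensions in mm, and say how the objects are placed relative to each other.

A is a four-legged stool. The seat is a 310×307×24 mm slab whose top surface is at z = 420 mm; four square legs, each 38×38 mm in cross-section, run from the floor (z = 0) to the underside of the seat, each flush with a corner of the seat.

B is a spool: two coaxial disc flanges of radius 148 mm and thickness 7 mm, joined by a core cylinder of radius 42 mm and height 79 mm. The lower flange rests on z = 0 and the three cylinders share a vertical axis.

The spool is on top of the stool.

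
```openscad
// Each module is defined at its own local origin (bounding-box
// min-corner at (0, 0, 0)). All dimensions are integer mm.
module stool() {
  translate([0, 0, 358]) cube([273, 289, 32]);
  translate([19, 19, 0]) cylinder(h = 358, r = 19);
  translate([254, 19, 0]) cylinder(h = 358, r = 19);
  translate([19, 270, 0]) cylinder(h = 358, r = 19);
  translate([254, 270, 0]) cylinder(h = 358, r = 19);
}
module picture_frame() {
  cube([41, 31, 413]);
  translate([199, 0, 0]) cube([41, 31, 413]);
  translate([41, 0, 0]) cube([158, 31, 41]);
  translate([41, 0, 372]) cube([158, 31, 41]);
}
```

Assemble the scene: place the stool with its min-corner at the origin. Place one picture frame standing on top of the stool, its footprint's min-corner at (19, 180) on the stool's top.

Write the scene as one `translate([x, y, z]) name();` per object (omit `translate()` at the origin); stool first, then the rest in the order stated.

stool();
translate([19, 180, 390]) picture_frame();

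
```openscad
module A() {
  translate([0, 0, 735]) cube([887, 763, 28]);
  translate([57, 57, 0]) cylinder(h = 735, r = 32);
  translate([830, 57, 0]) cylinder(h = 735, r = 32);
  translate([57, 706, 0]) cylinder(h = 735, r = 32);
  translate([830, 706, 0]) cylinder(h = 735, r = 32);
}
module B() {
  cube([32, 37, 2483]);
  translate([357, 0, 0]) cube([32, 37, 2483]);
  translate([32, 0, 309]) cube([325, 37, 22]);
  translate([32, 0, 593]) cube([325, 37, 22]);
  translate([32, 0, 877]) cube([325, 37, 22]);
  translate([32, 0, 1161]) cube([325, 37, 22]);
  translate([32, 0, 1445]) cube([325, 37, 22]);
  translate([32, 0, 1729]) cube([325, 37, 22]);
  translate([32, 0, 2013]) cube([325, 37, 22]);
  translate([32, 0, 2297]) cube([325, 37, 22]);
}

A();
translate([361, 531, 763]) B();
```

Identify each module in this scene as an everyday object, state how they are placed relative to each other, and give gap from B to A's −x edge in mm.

A is a table. B is a ladder. The ladder is on top of the table. The gap from the ladder to the table's −x edge is 361 mm.

The ladder's min-x is at 361; the table's min-x is 0; gap = 361 mm.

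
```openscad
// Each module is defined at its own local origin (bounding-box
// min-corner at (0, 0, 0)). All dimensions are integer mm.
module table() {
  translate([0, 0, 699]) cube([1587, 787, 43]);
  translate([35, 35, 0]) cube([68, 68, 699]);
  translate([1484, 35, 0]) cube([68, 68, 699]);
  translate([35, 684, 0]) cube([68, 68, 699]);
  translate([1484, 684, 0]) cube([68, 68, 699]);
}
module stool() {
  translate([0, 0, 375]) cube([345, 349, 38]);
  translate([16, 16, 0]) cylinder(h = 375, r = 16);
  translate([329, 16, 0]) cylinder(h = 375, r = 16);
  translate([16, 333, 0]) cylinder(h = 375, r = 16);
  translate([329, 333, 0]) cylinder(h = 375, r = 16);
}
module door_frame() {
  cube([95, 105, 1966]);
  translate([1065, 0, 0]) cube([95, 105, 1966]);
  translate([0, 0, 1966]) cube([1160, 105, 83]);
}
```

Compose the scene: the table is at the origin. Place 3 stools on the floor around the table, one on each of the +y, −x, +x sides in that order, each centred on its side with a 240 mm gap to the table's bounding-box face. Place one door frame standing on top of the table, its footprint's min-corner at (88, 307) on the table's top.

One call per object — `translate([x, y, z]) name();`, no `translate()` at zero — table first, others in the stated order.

table();
translate([621, 1027, 0]) stool();
translate([-585, 219, 0]) stool();
translate([1827, 219, 0]) stool();
translate([88, 307, 742]) door_frame();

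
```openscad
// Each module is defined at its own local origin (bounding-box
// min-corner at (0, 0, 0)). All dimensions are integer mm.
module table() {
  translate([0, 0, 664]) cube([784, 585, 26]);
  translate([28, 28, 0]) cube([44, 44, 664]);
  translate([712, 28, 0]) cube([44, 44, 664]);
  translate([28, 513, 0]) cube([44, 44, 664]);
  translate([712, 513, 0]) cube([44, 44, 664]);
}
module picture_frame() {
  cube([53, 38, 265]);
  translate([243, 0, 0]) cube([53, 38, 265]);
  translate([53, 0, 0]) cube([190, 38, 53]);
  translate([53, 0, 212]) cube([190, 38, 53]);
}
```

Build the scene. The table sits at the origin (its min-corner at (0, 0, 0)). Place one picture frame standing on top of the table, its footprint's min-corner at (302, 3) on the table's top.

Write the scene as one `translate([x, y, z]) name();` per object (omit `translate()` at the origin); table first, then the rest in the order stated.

table();
translate([302, 3, 690]) picture_frame();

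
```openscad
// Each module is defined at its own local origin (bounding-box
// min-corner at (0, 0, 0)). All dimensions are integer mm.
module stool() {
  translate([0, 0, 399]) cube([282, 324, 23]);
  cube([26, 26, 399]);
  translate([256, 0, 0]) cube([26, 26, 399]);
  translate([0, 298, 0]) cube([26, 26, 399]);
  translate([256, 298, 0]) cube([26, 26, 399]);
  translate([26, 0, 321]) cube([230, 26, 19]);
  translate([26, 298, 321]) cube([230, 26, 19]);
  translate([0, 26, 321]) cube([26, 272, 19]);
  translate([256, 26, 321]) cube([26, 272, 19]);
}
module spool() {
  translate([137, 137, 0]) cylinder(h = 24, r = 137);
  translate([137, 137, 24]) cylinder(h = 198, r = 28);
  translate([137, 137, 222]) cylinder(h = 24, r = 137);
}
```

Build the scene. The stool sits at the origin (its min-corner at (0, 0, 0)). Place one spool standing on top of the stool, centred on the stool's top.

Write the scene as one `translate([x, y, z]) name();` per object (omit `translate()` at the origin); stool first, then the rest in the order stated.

stool();
translate([4, 25, 422]) spool();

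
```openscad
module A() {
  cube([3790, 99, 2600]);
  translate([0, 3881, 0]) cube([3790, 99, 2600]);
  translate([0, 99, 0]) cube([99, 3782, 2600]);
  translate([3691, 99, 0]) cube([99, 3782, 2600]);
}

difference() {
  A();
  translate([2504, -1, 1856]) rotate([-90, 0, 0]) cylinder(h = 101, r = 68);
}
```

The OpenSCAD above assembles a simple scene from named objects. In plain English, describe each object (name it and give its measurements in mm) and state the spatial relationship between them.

A is a box-shaped house frame (walls only): outside footprint 3790×3980 mm, wall height 2600 mm, wall thickness 99 mm. The two y-facing walls run the full x-width; the two x-facing walls fit between the inner faces of the y-facing walls.

The house frame has a circular hole of radius 68 mm through its front wall, centred at (x = 2504, z = 1856).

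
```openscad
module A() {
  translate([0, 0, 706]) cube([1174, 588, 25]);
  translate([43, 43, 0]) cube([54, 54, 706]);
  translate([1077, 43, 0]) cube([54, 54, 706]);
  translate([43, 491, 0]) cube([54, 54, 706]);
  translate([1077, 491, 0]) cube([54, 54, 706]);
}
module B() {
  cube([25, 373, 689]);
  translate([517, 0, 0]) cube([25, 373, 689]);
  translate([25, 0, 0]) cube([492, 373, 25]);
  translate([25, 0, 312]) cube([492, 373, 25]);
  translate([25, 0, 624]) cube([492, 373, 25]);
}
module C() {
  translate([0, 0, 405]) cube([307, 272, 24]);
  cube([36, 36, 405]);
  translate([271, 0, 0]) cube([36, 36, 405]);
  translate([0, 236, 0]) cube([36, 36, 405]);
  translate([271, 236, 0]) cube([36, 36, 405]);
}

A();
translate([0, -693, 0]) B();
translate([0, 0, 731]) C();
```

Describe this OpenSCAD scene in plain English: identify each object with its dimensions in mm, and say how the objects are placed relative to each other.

A is a table with a 1174×588 mm rectangular top, 25 mm thick, top surface at z = 731 mm, supported by four 54×54 mm square legs, each inset 43 mm from the nearest pair of top edges, running from the floor.

B is a bookshelf 542 mm wide overall, 373 mm deep and 689 mm tall. The two sides are 25 mm thick vertical panels. 3 horizontal shelves of 25 mm thickness span between the inner faces of the sides; the lowest shelf sits on the floor and shelves are stacked with a clear vertical gap of 287 mm between each pair.

C is a four-legged stool. The seat is 307×272 mm, 24 mm thick, top at z = 429 mm. It stands on four square legs, each 36×36 mm in cross-section, from z = 0 to the seat underside, each flush with a corner of the seat.

The bookshelf is on the floor beside the table on its −y side. The stool is on top of the table.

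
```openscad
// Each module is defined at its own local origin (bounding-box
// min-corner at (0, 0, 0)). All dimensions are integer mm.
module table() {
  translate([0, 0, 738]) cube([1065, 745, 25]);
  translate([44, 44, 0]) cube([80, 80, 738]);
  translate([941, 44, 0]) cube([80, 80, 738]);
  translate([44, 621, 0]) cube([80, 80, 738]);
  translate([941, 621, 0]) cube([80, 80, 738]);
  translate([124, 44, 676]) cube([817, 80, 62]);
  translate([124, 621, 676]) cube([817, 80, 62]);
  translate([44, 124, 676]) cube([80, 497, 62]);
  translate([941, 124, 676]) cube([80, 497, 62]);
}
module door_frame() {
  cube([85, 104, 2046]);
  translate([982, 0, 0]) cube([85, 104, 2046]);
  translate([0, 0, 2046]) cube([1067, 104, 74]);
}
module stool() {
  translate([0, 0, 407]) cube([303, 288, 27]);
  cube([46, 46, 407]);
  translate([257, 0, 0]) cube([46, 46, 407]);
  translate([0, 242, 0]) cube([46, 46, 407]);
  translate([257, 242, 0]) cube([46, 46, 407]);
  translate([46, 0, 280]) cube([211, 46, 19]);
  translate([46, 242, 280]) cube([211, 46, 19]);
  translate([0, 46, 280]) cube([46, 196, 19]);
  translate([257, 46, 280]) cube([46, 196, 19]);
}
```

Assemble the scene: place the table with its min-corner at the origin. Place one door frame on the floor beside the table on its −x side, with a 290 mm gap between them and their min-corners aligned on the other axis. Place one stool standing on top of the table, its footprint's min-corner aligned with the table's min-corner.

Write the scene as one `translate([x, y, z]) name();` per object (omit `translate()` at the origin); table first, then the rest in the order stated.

table();
translate([-1357, 0, 0]) door_frame();
translate([0, 0, 763]) stool();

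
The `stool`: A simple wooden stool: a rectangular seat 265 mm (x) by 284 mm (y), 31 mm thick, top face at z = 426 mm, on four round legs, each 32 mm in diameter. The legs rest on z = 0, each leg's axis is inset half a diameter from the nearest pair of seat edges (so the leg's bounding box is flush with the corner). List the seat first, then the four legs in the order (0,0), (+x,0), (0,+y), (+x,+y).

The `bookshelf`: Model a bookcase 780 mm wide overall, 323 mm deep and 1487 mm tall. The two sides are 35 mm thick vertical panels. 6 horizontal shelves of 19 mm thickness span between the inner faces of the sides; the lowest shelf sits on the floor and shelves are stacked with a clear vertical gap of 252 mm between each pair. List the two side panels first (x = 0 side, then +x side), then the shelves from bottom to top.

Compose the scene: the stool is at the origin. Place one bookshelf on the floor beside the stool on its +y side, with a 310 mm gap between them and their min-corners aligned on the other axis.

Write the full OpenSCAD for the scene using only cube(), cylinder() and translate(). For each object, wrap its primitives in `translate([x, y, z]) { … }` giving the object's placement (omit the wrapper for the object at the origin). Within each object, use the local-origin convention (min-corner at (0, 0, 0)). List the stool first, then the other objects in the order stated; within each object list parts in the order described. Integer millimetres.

translate([0, 0, 395]) cube([265, 284, 31]);
translate([16, 16, 0]) cylinder(h = 395, r = 16);
translate([249, 16, 0]) cylinder(h = 395, r = 16);
translate([16, 268, 0]) cylinder(h = 395, r = 16);
translate([249, 268, 0]) cylinder(h = 395, r = 16);
translate([0, 594, 0]) {
  cube([35, 323, 1487]);
  translate([745, 0, 0]) cube([35, 323, 1487]);
  translate([35, 0, 0]) cube([710, 323, 19]);
  translate([35, 0, 271]) cube([710, 323, 19]);
  translate([35, 0, 542]) cube([710, 323, 19]);
  translate([35, 0, 813]) cube([710, 323, 19]);
  translate([35, 0, 1084]) cube([710, 323, 19]);
  translate([35, 0, 1355]) cube([710, 323, 19]);
}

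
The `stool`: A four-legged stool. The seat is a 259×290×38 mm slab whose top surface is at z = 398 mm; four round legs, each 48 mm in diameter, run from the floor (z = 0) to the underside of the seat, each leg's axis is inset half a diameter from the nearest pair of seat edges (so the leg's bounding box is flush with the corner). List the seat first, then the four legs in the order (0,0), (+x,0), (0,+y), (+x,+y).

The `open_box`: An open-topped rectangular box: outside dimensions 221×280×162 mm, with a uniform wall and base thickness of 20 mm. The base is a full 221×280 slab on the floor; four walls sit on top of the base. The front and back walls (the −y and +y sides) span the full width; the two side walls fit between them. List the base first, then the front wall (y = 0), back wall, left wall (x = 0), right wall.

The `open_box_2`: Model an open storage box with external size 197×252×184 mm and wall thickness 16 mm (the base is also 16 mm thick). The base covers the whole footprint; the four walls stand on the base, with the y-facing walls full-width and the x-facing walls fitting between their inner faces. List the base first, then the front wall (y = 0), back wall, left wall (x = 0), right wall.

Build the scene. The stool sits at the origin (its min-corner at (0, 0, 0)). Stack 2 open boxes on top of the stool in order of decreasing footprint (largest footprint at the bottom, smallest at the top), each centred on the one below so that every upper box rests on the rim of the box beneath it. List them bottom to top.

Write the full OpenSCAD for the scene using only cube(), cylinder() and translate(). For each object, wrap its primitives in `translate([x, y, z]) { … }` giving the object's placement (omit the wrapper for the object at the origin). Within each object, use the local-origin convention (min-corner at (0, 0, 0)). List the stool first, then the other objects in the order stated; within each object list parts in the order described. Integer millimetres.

translate([0, 0, 360]) cube([259, 290, 38]);
translate([24, 24, 0]) cylinder(h = 360, r = 24);
translate([235, 24, 0]) cylinder(h = 360, r = 24);
translate([24, 266, 0]) cylinder(h = 360, r = 24);
translate([235, 266, 0]) cylinder(h = 360, r = 24);
translate([19, 5, 398]) {
  cube([221, 280, 20]);
  translate([0, 0, 20]) cube([221, 20, 142]);
  translate([0, 260, 20]) cube([221, 20, 142]);
  translate([0, 20, 20]) cube([20, 240, 142]);
  translate([201, 20, 20]) cube([20, 240, 142]);
}
translate([31, 19, 560]) {
  cube([197, 252, 16]);
  translate([0, 0, 16]) cube([197, 16, 168]);
  translate([0, 236, 16]) cube([197, 16, 168]);
  translate([0, 16, 16]) cube([16, 220, 168]);
  translate([181, 16, 16]) cube([16, 220, 168]);
}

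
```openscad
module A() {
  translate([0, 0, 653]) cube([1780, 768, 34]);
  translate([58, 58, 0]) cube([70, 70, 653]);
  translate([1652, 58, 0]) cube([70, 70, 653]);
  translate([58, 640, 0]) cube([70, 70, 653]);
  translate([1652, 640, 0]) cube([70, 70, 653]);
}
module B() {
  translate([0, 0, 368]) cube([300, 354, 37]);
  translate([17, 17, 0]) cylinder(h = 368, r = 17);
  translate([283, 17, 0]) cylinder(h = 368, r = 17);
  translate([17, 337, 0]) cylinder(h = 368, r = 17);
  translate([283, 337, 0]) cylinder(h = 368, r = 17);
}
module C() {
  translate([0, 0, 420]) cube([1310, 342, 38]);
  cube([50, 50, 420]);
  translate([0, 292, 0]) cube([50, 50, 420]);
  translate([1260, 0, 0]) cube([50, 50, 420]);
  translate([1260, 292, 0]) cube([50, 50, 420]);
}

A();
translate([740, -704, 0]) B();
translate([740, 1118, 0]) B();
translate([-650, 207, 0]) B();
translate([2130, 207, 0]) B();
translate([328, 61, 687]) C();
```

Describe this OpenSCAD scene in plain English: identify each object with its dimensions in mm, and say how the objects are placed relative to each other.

A is a table with a 1780×768 mm rectangular top, 34 mm thick, top surface at z = 687 mm, supported by four 70×70 mm square legs, each inset 58 mm from the nearest pair of top edges, running from the floor.

B is a four-legged stool. The seat is 300×354 mm, 37 mm thick, top at z = 405 mm. It stands on four round legs, each 34 mm in diameter, from z = 0 to the seat underside, each leg's axis is inset half a diameter from the nearest pair of seat edges (so the leg's bounding box is flush with the corner).

C is a long wooden bench with a 1310 mm (x) × 342 mm (y) seat, 38 mm thick, its top surface 458 mm above the floor. Four 50 mm square legs at the seat corners, flush with the edges, run from z = 0 to the seat underside.

Four stools sit around the table at the −y, +y, −x, +x sides. The bench is on top of the table.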